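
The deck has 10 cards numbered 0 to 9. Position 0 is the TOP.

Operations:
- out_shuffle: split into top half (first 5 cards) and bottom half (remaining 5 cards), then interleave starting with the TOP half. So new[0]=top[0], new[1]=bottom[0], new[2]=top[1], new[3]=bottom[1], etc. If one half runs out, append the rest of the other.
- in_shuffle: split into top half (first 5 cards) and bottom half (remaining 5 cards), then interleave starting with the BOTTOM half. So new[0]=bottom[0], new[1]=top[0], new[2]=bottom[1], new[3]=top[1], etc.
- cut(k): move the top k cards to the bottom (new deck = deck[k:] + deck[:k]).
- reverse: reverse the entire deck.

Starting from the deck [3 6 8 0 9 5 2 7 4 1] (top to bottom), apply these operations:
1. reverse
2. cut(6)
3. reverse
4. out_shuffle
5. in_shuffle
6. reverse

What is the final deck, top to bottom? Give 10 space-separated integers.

After op 1 (reverse): [1 4 7 2 5 9 0 8 6 3]
After op 2 (cut(6)): [0 8 6 3 1 4 7 2 5 9]
After op 3 (reverse): [9 5 2 7 4 1 3 6 8 0]
After op 4 (out_shuffle): [9 1 5 3 2 6 7 8 4 0]
After op 5 (in_shuffle): [6 9 7 1 8 5 4 3 0 2]
After op 6 (reverse): [2 0 3 4 5 8 1 7 9 6]

Answer: 2 0 3 4 5 8 1 7 9 6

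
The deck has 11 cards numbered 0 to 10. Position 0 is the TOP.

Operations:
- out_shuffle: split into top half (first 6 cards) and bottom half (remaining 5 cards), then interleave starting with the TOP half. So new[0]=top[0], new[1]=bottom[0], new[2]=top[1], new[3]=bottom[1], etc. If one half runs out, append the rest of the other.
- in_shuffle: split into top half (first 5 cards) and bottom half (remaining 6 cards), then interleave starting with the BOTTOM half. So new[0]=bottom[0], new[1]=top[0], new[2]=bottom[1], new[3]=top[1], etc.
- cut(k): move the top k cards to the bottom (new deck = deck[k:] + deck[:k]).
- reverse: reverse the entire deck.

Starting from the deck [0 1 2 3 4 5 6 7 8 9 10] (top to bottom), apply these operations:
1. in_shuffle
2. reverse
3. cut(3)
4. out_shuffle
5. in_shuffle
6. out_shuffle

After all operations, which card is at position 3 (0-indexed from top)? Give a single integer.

After op 1 (in_shuffle): [5 0 6 1 7 2 8 3 9 4 10]
After op 2 (reverse): [10 4 9 3 8 2 7 1 6 0 5]
After op 3 (cut(3)): [3 8 2 7 1 6 0 5 10 4 9]
After op 4 (out_shuffle): [3 0 8 5 2 10 7 4 1 9 6]
After op 5 (in_shuffle): [10 3 7 0 4 8 1 5 9 2 6]
After op 6 (out_shuffle): [10 1 3 5 7 9 0 2 4 6 8]
Position 3: card 5.

Answer: 5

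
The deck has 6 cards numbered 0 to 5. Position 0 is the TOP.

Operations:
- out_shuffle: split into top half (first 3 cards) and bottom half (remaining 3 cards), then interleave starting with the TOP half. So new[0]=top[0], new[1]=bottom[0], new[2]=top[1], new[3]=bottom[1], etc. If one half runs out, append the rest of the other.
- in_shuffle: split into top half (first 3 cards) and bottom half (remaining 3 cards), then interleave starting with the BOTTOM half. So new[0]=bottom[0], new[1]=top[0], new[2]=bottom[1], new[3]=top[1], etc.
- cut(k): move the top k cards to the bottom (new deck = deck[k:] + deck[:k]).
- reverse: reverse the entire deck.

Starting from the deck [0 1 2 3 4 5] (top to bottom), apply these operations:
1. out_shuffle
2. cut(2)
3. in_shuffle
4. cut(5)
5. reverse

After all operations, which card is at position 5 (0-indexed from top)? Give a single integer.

Answer: 2

Derivation:
After op 1 (out_shuffle): [0 3 1 4 2 5]
After op 2 (cut(2)): [1 4 2 5 0 3]
After op 3 (in_shuffle): [5 1 0 4 3 2]
After op 4 (cut(5)): [2 5 1 0 4 3]
After op 5 (reverse): [3 4 0 1 5 2]
Position 5: card 2.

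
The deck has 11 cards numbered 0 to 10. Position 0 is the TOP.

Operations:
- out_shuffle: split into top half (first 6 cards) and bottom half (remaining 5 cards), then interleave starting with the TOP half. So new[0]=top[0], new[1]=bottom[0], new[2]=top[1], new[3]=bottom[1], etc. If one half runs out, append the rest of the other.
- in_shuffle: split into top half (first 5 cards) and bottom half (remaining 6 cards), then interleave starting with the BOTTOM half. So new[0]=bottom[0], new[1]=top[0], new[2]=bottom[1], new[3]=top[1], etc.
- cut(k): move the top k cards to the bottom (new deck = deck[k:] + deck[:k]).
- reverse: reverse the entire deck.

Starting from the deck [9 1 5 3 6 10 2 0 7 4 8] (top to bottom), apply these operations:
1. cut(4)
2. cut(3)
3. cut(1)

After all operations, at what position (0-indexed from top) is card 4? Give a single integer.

Answer: 1

Derivation:
After op 1 (cut(4)): [6 10 2 0 7 4 8 9 1 5 3]
After op 2 (cut(3)): [0 7 4 8 9 1 5 3 6 10 2]
After op 3 (cut(1)): [7 4 8 9 1 5 3 6 10 2 0]
Card 4 is at position 1.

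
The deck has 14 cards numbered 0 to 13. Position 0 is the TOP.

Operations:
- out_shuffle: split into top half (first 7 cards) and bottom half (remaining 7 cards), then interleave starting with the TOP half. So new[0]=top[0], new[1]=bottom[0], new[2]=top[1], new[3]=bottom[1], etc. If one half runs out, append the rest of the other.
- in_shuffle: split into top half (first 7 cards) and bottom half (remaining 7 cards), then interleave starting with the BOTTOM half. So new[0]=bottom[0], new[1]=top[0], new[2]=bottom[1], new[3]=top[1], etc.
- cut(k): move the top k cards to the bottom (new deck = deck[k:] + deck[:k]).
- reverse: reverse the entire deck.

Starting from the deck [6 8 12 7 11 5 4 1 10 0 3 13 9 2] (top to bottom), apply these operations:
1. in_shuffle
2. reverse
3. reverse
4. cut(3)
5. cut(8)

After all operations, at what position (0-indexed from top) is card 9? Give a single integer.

Answer: 13

Derivation:
After op 1 (in_shuffle): [1 6 10 8 0 12 3 7 13 11 9 5 2 4]
After op 2 (reverse): [4 2 5 9 11 13 7 3 12 0 8 10 6 1]
After op 3 (reverse): [1 6 10 8 0 12 3 7 13 11 9 5 2 4]
After op 4 (cut(3)): [8 0 12 3 7 13 11 9 5 2 4 1 6 10]
After op 5 (cut(8)): [5 2 4 1 6 10 8 0 12 3 7 13 11 9]
Card 9 is at position 13.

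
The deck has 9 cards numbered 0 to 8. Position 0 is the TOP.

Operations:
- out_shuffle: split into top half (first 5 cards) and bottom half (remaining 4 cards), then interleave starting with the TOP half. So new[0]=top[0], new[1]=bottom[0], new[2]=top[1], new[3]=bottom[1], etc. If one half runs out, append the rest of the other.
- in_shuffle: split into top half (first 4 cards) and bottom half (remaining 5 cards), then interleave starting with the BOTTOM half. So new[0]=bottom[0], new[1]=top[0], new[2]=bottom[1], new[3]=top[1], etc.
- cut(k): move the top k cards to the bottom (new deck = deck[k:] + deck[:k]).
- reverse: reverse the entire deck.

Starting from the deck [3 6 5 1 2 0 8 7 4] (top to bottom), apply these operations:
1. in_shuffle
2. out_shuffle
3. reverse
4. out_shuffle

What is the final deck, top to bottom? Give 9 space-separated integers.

Answer: 8 7 4 3 6 5 1 2 0

Derivation:
After op 1 (in_shuffle): [2 3 0 6 8 5 7 1 4]
After op 2 (out_shuffle): [2 5 3 7 0 1 6 4 8]
After op 3 (reverse): [8 4 6 1 0 7 3 5 2]
After op 4 (out_shuffle): [8 7 4 3 6 5 1 2 0]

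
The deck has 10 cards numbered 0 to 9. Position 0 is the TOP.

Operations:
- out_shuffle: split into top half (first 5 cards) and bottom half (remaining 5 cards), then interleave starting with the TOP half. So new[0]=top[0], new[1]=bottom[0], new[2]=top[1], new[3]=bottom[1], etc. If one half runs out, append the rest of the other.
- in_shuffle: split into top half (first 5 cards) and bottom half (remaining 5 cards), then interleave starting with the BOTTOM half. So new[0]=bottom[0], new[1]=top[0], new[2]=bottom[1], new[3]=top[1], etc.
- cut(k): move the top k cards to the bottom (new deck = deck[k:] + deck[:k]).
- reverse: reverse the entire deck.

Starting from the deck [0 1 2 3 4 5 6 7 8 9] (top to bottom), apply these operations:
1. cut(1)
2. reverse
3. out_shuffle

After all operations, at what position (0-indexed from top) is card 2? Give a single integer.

Answer: 7

Derivation:
After op 1 (cut(1)): [1 2 3 4 5 6 7 8 9 0]
After op 2 (reverse): [0 9 8 7 6 5 4 3 2 1]
After op 3 (out_shuffle): [0 5 9 4 8 3 7 2 6 1]
Card 2 is at position 7.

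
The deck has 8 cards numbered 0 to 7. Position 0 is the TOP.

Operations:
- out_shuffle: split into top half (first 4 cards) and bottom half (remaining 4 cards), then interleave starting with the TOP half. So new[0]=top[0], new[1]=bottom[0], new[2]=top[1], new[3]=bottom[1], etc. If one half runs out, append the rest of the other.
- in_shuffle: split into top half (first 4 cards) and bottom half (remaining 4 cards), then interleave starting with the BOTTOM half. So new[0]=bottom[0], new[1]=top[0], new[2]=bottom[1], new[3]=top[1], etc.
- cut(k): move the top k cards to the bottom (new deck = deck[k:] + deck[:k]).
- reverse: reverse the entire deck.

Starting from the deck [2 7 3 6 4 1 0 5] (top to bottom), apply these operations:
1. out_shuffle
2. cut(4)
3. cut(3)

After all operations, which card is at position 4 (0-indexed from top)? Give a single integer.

After op 1 (out_shuffle): [2 4 7 1 3 0 6 5]
After op 2 (cut(4)): [3 0 6 5 2 4 7 1]
After op 3 (cut(3)): [5 2 4 7 1 3 0 6]
Position 4: card 1.

Answer: 1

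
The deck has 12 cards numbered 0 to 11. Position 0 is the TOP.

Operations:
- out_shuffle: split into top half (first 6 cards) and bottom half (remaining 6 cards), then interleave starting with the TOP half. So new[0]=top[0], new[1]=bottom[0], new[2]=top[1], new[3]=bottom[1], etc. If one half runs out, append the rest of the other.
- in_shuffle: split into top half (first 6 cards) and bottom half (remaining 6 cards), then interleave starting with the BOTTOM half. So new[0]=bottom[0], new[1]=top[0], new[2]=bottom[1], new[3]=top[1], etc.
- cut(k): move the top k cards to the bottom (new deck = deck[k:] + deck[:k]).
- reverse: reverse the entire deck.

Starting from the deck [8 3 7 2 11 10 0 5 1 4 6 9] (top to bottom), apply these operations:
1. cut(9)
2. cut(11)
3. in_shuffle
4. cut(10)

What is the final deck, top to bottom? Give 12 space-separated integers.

Answer: 5 3 7 1 2 4 11 6 10 9 0 8

Derivation:
After op 1 (cut(9)): [4 6 9 8 3 7 2 11 10 0 5 1]
After op 2 (cut(11)): [1 4 6 9 8 3 7 2 11 10 0 5]
After op 3 (in_shuffle): [7 1 2 4 11 6 10 9 0 8 5 3]
After op 4 (cut(10)): [5 3 7 1 2 4 11 6 10 9 0 8]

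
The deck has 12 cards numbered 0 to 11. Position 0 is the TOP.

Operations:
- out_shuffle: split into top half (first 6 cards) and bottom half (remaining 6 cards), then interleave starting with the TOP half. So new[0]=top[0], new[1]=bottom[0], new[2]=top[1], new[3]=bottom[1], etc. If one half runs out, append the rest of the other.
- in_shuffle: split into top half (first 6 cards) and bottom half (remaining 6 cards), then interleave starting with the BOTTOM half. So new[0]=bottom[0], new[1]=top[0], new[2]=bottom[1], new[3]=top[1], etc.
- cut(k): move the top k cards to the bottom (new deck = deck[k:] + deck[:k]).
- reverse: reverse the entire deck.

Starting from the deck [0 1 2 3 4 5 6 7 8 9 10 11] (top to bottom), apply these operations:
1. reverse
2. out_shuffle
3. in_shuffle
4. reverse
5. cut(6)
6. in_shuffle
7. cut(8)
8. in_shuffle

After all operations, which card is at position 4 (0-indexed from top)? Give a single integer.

After op 1 (reverse): [11 10 9 8 7 6 5 4 3 2 1 0]
After op 2 (out_shuffle): [11 5 10 4 9 3 8 2 7 1 6 0]
After op 3 (in_shuffle): [8 11 2 5 7 10 1 4 6 9 0 3]
After op 4 (reverse): [3 0 9 6 4 1 10 7 5 2 11 8]
After op 5 (cut(6)): [10 7 5 2 11 8 3 0 9 6 4 1]
After op 6 (in_shuffle): [3 10 0 7 9 5 6 2 4 11 1 8]
After op 7 (cut(8)): [4 11 1 8 3 10 0 7 9 5 6 2]
After op 8 (in_shuffle): [0 4 7 11 9 1 5 8 6 3 2 10]
Position 4: card 9.

Answer: 9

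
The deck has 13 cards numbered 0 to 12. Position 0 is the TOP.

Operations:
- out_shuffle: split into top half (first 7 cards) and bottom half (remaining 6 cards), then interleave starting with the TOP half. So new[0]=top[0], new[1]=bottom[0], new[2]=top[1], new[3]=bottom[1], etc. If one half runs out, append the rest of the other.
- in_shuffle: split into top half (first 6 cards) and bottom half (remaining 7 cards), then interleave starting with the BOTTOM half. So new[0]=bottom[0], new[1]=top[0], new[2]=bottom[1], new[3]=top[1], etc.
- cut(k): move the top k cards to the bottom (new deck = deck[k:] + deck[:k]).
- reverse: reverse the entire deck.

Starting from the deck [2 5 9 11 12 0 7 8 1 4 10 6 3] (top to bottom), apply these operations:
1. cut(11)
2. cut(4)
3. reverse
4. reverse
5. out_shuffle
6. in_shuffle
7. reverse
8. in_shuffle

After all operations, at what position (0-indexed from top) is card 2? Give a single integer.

After op 1 (cut(11)): [6 3 2 5 9 11 12 0 7 8 1 4 10]
After op 2 (cut(4)): [9 11 12 0 7 8 1 4 10 6 3 2 5]
After op 3 (reverse): [5 2 3 6 10 4 1 8 7 0 12 11 9]
After op 4 (reverse): [9 11 12 0 7 8 1 4 10 6 3 2 5]
After op 5 (out_shuffle): [9 4 11 10 12 6 0 3 7 2 8 5 1]
After op 6 (in_shuffle): [0 9 3 4 7 11 2 10 8 12 5 6 1]
After op 7 (reverse): [1 6 5 12 8 10 2 11 7 4 3 9 0]
After op 8 (in_shuffle): [2 1 11 6 7 5 4 12 3 8 9 10 0]
Card 2 is at position 0.

Answer: 0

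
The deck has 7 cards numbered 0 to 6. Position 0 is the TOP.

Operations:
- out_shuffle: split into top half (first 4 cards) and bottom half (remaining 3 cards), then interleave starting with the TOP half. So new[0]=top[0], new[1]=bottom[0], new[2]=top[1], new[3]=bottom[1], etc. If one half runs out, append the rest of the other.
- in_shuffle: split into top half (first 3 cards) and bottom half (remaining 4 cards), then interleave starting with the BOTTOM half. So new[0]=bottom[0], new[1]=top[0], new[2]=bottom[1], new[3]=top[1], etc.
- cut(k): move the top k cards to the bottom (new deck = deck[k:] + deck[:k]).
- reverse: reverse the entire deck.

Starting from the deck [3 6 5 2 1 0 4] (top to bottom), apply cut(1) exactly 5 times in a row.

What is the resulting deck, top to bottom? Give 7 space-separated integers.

After op 1 (cut(1)): [6 5 2 1 0 4 3]
After op 2 (cut(1)): [5 2 1 0 4 3 6]
After op 3 (cut(1)): [2 1 0 4 3 6 5]
After op 4 (cut(1)): [1 0 4 3 6 5 2]
After op 5 (cut(1)): [0 4 3 6 5 2 1]

Answer: 0 4 3 6 5 2 1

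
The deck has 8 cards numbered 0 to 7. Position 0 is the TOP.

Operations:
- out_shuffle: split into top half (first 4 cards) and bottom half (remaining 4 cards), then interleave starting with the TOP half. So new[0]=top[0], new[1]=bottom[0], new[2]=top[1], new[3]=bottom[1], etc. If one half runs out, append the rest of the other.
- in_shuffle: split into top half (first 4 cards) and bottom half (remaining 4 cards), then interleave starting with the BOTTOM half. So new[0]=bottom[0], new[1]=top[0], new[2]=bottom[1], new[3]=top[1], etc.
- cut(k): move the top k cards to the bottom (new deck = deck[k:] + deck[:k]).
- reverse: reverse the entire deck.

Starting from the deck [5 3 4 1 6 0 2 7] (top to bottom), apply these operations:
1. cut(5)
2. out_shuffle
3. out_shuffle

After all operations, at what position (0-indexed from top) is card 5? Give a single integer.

After op 1 (cut(5)): [0 2 7 5 3 4 1 6]
After op 2 (out_shuffle): [0 3 2 4 7 1 5 6]
After op 3 (out_shuffle): [0 7 3 1 2 5 4 6]
Card 5 is at position 5.

Answer: 5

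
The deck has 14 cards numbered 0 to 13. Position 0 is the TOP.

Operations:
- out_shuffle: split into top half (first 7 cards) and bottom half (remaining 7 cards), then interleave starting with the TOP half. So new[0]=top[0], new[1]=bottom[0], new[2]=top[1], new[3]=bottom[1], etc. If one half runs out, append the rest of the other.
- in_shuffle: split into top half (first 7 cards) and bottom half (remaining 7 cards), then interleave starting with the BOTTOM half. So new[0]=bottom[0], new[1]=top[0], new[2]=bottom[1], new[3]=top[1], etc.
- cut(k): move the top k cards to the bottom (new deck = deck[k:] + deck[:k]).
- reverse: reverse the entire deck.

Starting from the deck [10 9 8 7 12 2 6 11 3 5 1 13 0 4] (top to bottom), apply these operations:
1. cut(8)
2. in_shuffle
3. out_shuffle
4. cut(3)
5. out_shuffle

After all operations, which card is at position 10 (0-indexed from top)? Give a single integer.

Answer: 7

Derivation:
After op 1 (cut(8)): [3 5 1 13 0 4 10 9 8 7 12 2 6 11]
After op 2 (in_shuffle): [9 3 8 5 7 1 12 13 2 0 6 4 11 10]
After op 3 (out_shuffle): [9 13 3 2 8 0 5 6 7 4 1 11 12 10]
After op 4 (cut(3)): [2 8 0 5 6 7 4 1 11 12 10 9 13 3]
After op 5 (out_shuffle): [2 1 8 11 0 12 5 10 6 9 7 13 4 3]
Position 10: card 7.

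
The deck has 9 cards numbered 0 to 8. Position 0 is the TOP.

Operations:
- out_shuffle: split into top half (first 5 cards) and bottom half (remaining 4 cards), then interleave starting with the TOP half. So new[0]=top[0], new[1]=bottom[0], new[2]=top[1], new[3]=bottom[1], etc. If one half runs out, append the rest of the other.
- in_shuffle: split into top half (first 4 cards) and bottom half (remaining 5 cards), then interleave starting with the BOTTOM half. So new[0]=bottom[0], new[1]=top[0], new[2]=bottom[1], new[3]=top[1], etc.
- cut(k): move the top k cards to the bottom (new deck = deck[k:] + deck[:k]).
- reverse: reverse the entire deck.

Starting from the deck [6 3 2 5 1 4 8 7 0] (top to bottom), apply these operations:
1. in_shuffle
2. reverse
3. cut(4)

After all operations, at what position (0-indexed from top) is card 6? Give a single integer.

After op 1 (in_shuffle): [1 6 4 3 8 2 7 5 0]
After op 2 (reverse): [0 5 7 2 8 3 4 6 1]
After op 3 (cut(4)): [8 3 4 6 1 0 5 7 2]
Card 6 is at position 3.

Answer: 3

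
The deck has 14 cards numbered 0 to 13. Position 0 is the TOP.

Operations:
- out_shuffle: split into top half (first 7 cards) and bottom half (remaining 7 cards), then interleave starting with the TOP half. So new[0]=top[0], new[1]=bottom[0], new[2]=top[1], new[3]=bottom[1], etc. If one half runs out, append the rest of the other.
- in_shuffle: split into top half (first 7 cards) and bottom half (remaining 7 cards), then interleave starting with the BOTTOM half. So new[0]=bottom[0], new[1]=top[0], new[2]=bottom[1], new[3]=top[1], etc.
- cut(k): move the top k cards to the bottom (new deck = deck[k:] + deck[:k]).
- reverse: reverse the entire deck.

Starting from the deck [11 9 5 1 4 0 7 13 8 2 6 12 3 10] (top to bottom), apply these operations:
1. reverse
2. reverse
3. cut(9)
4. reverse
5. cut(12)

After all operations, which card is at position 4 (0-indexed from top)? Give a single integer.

Answer: 7

Derivation:
After op 1 (reverse): [10 3 12 6 2 8 13 7 0 4 1 5 9 11]
After op 2 (reverse): [11 9 5 1 4 0 7 13 8 2 6 12 3 10]
After op 3 (cut(9)): [2 6 12 3 10 11 9 5 1 4 0 7 13 8]
After op 4 (reverse): [8 13 7 0 4 1 5 9 11 10 3 12 6 2]
After op 5 (cut(12)): [6 2 8 13 7 0 4 1 5 9 11 10 3 12]
Position 4: card 7.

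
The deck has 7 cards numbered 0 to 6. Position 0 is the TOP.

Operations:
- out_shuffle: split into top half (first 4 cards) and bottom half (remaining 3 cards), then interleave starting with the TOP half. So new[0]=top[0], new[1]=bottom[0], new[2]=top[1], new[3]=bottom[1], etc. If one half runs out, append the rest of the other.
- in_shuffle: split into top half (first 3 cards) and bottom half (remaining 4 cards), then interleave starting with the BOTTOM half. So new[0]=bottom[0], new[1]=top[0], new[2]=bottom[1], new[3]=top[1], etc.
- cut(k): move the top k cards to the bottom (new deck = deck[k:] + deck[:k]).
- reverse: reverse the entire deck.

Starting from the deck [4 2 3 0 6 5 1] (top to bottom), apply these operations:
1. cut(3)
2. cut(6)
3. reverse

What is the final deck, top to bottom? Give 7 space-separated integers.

After op 1 (cut(3)): [0 6 5 1 4 2 3]
After op 2 (cut(6)): [3 0 6 5 1 4 2]
After op 3 (reverse): [2 4 1 5 6 0 3]

Answer: 2 4 1 5 6 0 3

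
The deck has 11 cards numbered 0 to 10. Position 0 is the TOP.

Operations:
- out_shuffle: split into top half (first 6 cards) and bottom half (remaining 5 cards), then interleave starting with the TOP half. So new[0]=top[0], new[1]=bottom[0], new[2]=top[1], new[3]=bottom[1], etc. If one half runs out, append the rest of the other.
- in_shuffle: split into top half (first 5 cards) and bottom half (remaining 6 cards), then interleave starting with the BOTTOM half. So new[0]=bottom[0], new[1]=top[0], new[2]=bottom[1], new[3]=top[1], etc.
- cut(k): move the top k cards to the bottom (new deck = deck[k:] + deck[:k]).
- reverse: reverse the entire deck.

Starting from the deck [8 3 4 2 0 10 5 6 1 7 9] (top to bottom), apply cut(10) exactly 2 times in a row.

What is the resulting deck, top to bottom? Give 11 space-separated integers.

Answer: 7 9 8 3 4 2 0 10 5 6 1

Derivation:
After op 1 (cut(10)): [9 8 3 4 2 0 10 5 6 1 7]
After op 2 (cut(10)): [7 9 8 3 4 2 0 10 5 6 1]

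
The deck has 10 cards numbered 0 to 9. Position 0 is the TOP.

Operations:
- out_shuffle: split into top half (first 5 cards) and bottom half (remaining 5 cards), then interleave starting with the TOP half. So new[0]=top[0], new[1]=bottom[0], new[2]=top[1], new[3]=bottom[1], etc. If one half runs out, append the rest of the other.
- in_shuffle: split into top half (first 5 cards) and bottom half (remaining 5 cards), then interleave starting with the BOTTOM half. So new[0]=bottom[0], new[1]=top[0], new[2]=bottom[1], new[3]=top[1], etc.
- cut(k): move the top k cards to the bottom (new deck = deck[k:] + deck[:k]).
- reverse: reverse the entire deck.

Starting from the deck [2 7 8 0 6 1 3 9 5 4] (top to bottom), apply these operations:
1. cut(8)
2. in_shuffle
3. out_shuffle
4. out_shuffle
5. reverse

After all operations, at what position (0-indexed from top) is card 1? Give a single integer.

After op 1 (cut(8)): [5 4 2 7 8 0 6 1 3 9]
After op 2 (in_shuffle): [0 5 6 4 1 2 3 7 9 8]
After op 3 (out_shuffle): [0 2 5 3 6 7 4 9 1 8]
After op 4 (out_shuffle): [0 7 2 4 5 9 3 1 6 8]
After op 5 (reverse): [8 6 1 3 9 5 4 2 7 0]
Card 1 is at position 2.

Answer: 2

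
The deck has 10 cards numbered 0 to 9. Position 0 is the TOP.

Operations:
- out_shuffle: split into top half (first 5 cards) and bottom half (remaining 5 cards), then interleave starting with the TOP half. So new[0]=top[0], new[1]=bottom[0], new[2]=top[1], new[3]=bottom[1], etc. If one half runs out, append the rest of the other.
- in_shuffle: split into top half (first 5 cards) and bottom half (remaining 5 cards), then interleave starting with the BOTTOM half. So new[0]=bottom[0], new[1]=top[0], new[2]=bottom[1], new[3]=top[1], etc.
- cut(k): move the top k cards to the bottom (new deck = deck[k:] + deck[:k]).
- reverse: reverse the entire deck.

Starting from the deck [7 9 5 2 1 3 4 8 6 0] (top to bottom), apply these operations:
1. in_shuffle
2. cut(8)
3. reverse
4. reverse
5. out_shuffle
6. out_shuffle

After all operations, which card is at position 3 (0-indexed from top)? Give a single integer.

After op 1 (in_shuffle): [3 7 4 9 8 5 6 2 0 1]
After op 2 (cut(8)): [0 1 3 7 4 9 8 5 6 2]
After op 3 (reverse): [2 6 5 8 9 4 7 3 1 0]
After op 4 (reverse): [0 1 3 7 4 9 8 5 6 2]
After op 5 (out_shuffle): [0 9 1 8 3 5 7 6 4 2]
After op 6 (out_shuffle): [0 5 9 7 1 6 8 4 3 2]
Position 3: card 7.

Answer: 7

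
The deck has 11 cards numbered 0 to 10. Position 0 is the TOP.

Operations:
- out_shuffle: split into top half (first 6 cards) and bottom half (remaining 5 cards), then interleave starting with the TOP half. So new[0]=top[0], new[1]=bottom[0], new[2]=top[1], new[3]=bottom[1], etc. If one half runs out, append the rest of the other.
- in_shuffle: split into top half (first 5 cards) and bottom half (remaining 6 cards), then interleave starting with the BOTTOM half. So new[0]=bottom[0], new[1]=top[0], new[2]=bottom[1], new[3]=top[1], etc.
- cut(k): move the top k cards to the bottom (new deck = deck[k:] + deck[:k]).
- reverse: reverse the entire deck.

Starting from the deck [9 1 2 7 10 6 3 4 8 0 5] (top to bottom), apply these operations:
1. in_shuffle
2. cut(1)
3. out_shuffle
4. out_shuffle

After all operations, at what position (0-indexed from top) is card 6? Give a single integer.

Answer: 7

Derivation:
After op 1 (in_shuffle): [6 9 3 1 4 2 8 7 0 10 5]
After op 2 (cut(1)): [9 3 1 4 2 8 7 0 10 5 6]
After op 3 (out_shuffle): [9 7 3 0 1 10 4 5 2 6 8]
After op 4 (out_shuffle): [9 4 7 5 3 2 0 6 1 8 10]
Card 6 is at position 7.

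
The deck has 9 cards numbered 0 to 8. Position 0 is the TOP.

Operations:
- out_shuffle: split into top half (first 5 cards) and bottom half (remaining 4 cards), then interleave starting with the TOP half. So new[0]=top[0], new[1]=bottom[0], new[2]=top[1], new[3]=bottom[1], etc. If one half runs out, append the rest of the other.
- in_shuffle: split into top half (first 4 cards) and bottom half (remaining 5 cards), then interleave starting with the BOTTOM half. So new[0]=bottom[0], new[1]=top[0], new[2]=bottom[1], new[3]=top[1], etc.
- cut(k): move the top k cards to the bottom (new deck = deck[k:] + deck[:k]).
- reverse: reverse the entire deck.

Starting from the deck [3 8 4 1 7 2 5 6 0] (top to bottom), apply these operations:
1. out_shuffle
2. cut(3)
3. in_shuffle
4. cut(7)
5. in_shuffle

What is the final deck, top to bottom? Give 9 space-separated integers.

After op 1 (out_shuffle): [3 2 8 5 4 6 1 0 7]
After op 2 (cut(3)): [5 4 6 1 0 7 3 2 8]
After op 3 (in_shuffle): [0 5 7 4 3 6 2 1 8]
After op 4 (cut(7)): [1 8 0 5 7 4 3 6 2]
After op 5 (in_shuffle): [7 1 4 8 3 0 6 5 2]

Answer: 7 1 4 8 3 0 6 5 2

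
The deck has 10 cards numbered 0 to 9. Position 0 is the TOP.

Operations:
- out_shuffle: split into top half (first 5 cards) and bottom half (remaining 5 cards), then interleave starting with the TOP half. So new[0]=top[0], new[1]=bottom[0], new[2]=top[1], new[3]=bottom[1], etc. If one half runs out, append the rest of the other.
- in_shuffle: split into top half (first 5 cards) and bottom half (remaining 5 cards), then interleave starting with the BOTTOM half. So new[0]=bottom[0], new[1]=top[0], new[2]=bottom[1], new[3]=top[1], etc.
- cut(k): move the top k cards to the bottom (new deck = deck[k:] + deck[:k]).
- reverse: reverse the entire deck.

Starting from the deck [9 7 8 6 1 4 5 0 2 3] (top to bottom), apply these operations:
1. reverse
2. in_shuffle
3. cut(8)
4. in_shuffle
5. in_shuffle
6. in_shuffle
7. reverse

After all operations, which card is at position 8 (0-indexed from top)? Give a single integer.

Answer: 1

Derivation:
After op 1 (reverse): [3 2 0 5 4 1 6 8 7 9]
After op 2 (in_shuffle): [1 3 6 2 8 0 7 5 9 4]
After op 3 (cut(8)): [9 4 1 3 6 2 8 0 7 5]
After op 4 (in_shuffle): [2 9 8 4 0 1 7 3 5 6]
After op 5 (in_shuffle): [1 2 7 9 3 8 5 4 6 0]
After op 6 (in_shuffle): [8 1 5 2 4 7 6 9 0 3]
After op 7 (reverse): [3 0 9 6 7 4 2 5 1 8]
Position 8: card 1.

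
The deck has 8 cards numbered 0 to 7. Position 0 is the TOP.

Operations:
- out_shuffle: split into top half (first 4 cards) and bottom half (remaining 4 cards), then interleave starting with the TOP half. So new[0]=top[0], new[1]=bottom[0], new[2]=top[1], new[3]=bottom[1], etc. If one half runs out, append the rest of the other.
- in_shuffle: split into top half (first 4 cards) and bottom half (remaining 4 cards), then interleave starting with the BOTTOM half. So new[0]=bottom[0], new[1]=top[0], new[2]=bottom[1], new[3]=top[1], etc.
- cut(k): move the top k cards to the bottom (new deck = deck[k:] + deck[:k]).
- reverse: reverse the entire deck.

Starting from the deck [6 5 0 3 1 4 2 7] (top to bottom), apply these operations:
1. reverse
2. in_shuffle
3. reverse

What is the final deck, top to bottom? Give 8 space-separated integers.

After op 1 (reverse): [7 2 4 1 3 0 5 6]
After op 2 (in_shuffle): [3 7 0 2 5 4 6 1]
After op 3 (reverse): [1 6 4 5 2 0 7 3]

Answer: 1 6 4 5 2 0 7 3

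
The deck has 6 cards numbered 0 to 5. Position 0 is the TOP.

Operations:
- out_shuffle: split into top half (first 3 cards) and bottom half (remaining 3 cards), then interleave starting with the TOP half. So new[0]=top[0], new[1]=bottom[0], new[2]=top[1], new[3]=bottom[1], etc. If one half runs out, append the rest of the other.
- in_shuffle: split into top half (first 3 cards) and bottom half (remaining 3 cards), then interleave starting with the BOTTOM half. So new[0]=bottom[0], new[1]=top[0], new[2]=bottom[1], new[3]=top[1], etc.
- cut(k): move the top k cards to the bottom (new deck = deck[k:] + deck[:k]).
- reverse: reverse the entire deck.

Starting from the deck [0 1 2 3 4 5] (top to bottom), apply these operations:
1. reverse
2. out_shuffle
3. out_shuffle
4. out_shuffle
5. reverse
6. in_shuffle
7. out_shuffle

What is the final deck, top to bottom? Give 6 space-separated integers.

After op 1 (reverse): [5 4 3 2 1 0]
After op 2 (out_shuffle): [5 2 4 1 3 0]
After op 3 (out_shuffle): [5 1 2 3 4 0]
After op 4 (out_shuffle): [5 3 1 4 2 0]
After op 5 (reverse): [0 2 4 1 3 5]
After op 6 (in_shuffle): [1 0 3 2 5 4]
After op 7 (out_shuffle): [1 2 0 5 3 4]

Answer: 1 2 0 5 3 4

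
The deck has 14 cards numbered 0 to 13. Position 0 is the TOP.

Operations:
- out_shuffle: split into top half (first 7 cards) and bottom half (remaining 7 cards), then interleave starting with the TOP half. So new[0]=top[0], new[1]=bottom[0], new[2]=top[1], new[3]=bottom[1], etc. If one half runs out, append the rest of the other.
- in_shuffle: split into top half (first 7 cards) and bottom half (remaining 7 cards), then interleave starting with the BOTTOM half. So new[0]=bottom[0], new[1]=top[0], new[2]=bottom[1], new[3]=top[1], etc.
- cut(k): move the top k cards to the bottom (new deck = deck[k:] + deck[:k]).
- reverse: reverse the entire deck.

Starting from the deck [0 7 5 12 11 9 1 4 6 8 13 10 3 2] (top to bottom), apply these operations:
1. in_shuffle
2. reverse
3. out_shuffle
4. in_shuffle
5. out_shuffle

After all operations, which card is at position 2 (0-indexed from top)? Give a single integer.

Answer: 1

Derivation:
After op 1 (in_shuffle): [4 0 6 7 8 5 13 12 10 11 3 9 2 1]
After op 2 (reverse): [1 2 9 3 11 10 12 13 5 8 7 6 0 4]
After op 3 (out_shuffle): [1 13 2 5 9 8 3 7 11 6 10 0 12 4]
After op 4 (in_shuffle): [7 1 11 13 6 2 10 5 0 9 12 8 4 3]
After op 5 (out_shuffle): [7 5 1 0 11 9 13 12 6 8 2 4 10 3]
Position 2: card 1.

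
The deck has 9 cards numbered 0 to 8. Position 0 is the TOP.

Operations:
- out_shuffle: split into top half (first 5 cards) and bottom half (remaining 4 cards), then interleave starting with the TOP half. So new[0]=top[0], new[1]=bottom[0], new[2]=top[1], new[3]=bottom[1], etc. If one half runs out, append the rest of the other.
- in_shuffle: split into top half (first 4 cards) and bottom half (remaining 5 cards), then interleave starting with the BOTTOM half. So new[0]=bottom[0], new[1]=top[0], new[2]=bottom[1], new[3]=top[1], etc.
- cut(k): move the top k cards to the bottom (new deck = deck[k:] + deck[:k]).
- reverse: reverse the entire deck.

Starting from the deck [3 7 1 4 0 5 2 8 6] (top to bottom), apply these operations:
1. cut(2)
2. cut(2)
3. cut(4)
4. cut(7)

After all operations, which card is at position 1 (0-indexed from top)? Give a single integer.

Answer: 8

Derivation:
After op 1 (cut(2)): [1 4 0 5 2 8 6 3 7]
After op 2 (cut(2)): [0 5 2 8 6 3 7 1 4]
After op 3 (cut(4)): [6 3 7 1 4 0 5 2 8]
After op 4 (cut(7)): [2 8 6 3 7 1 4 0 5]
Position 1: card 8.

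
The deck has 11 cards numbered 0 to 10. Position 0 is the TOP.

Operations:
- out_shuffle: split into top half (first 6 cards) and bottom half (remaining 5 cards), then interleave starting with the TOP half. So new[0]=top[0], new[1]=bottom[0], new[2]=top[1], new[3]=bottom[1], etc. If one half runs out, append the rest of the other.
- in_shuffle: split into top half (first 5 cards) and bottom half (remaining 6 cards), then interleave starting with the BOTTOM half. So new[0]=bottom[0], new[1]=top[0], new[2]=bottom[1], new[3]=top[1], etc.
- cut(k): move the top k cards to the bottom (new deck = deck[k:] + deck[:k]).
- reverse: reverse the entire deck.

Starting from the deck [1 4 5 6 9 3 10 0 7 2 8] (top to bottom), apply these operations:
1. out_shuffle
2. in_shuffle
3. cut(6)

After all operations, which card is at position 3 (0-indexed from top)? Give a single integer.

After op 1 (out_shuffle): [1 10 4 0 5 7 6 2 9 8 3]
After op 2 (in_shuffle): [7 1 6 10 2 4 9 0 8 5 3]
After op 3 (cut(6)): [9 0 8 5 3 7 1 6 10 2 4]
Position 3: card 5.

Answer: 5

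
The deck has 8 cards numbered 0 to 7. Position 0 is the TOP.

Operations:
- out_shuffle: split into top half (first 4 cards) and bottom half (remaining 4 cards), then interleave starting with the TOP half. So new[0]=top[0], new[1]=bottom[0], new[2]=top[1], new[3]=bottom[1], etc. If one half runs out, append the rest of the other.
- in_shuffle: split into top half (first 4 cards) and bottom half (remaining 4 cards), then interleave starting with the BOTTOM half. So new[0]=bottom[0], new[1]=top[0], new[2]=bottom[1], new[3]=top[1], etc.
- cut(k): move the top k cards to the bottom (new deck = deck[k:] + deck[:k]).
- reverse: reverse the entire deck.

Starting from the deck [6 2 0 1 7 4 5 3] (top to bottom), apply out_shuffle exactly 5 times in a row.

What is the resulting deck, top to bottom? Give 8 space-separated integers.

Answer: 6 0 7 5 2 1 4 3

Derivation:
After op 1 (out_shuffle): [6 7 2 4 0 5 1 3]
After op 2 (out_shuffle): [6 0 7 5 2 1 4 3]
After op 3 (out_shuffle): [6 2 0 1 7 4 5 3]
After op 4 (out_shuffle): [6 7 2 4 0 5 1 3]
After op 5 (out_shuffle): [6 0 7 5 2 1 4 3]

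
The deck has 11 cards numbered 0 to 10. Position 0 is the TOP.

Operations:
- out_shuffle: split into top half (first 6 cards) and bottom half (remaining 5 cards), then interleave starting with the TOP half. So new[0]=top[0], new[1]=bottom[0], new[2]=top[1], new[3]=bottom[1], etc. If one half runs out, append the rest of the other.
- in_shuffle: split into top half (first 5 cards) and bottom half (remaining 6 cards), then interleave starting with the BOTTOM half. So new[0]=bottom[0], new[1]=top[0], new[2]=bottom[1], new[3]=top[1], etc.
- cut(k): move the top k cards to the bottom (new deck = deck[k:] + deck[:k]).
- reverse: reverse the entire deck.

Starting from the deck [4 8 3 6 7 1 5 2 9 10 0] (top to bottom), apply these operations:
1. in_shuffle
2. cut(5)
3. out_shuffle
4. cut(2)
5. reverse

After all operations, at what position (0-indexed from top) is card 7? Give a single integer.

Answer: 4

Derivation:
After op 1 (in_shuffle): [1 4 5 8 2 3 9 6 10 7 0]
After op 2 (cut(5)): [3 9 6 10 7 0 1 4 5 8 2]
After op 3 (out_shuffle): [3 1 9 4 6 5 10 8 7 2 0]
After op 4 (cut(2)): [9 4 6 5 10 8 7 2 0 3 1]
After op 5 (reverse): [1 3 0 2 7 8 10 5 6 4 9]
Card 7 is at position 4.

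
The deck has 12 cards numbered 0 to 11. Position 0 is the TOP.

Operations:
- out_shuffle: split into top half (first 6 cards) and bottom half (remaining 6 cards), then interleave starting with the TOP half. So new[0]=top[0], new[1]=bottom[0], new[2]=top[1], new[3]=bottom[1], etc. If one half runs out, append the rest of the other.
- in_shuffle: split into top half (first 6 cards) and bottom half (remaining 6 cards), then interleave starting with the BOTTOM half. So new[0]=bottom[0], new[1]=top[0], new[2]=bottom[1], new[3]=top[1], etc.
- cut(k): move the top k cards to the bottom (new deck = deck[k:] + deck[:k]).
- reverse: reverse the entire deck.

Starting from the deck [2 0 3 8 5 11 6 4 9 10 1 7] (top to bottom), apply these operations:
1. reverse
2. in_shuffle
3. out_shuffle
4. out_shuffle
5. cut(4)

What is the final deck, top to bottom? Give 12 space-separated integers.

After op 1 (reverse): [7 1 10 9 4 6 11 5 8 3 0 2]
After op 2 (in_shuffle): [11 7 5 1 8 10 3 9 0 4 2 6]
After op 3 (out_shuffle): [11 3 7 9 5 0 1 4 8 2 10 6]
After op 4 (out_shuffle): [11 1 3 4 7 8 9 2 5 10 0 6]
After op 5 (cut(4)): [7 8 9 2 5 10 0 6 11 1 3 4]

Answer: 7 8 9 2 5 10 0 6 11 1 3 4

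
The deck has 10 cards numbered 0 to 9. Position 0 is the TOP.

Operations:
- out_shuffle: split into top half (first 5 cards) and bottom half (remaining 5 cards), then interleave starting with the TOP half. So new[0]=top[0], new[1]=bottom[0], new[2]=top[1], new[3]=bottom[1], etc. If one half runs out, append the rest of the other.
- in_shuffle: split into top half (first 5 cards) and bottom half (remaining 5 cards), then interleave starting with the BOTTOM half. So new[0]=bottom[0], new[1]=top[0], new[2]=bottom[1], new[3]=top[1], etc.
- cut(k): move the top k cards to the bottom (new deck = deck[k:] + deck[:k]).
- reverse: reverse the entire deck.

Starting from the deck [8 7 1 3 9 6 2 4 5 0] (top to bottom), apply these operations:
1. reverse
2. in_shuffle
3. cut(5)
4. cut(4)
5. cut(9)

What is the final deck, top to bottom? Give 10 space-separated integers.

Answer: 8 6 9 0 3 5 1 4 7 2

Derivation:
After op 1 (reverse): [0 5 4 2 6 9 3 1 7 8]
After op 2 (in_shuffle): [9 0 3 5 1 4 7 2 8 6]
After op 3 (cut(5)): [4 7 2 8 6 9 0 3 5 1]
After op 4 (cut(4)): [6 9 0 3 5 1 4 7 2 8]
After op 5 (cut(9)): [8 6 9 0 3 5 1 4 7 2]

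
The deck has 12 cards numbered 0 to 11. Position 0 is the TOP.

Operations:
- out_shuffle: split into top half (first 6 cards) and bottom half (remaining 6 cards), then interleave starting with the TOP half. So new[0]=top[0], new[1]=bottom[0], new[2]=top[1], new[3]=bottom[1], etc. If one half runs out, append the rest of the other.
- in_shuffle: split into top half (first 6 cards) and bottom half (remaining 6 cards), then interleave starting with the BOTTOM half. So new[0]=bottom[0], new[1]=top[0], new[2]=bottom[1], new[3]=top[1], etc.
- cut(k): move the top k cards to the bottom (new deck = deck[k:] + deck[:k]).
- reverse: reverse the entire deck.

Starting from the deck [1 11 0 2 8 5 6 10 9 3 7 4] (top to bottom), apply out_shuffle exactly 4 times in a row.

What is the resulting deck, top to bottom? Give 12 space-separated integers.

After op 1 (out_shuffle): [1 6 11 10 0 9 2 3 8 7 5 4]
After op 2 (out_shuffle): [1 2 6 3 11 8 10 7 0 5 9 4]
After op 3 (out_shuffle): [1 10 2 7 6 0 3 5 11 9 8 4]
After op 4 (out_shuffle): [1 3 10 5 2 11 7 9 6 8 0 4]

Answer: 1 3 10 5 2 11 7 9 6 8 0 4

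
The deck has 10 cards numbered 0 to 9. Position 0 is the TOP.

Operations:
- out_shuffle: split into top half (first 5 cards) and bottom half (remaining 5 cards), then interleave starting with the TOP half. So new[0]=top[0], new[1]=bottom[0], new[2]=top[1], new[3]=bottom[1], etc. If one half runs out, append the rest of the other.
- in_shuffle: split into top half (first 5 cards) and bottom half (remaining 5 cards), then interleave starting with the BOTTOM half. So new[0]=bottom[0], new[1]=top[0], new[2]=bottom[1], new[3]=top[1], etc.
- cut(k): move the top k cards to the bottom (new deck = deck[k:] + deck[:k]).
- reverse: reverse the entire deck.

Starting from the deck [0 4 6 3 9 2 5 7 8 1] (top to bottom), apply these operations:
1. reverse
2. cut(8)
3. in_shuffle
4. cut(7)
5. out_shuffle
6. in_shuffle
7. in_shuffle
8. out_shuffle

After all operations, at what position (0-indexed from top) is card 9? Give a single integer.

After op 1 (reverse): [1 8 7 5 2 9 3 6 4 0]
After op 2 (cut(8)): [4 0 1 8 7 5 2 9 3 6]
After op 3 (in_shuffle): [5 4 2 0 9 1 3 8 6 7]
After op 4 (cut(7)): [8 6 7 5 4 2 0 9 1 3]
After op 5 (out_shuffle): [8 2 6 0 7 9 5 1 4 3]
After op 6 (in_shuffle): [9 8 5 2 1 6 4 0 3 7]
After op 7 (in_shuffle): [6 9 4 8 0 5 3 2 7 1]
After op 8 (out_shuffle): [6 5 9 3 4 2 8 7 0 1]
Card 9 is at position 2.

Answer: 2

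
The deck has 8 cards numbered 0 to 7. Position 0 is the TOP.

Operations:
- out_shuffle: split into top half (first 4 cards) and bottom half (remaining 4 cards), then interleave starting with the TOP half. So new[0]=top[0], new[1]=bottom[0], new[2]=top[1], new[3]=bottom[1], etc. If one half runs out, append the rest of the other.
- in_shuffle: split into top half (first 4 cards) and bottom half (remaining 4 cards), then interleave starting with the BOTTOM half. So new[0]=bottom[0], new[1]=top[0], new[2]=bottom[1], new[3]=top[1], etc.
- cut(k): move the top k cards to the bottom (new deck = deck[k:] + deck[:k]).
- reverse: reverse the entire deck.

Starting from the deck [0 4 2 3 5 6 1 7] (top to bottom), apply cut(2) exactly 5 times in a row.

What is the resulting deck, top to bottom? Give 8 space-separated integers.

Answer: 2 3 5 6 1 7 0 4

Derivation:
After op 1 (cut(2)): [2 3 5 6 1 7 0 4]
After op 2 (cut(2)): [5 6 1 7 0 4 2 3]
After op 3 (cut(2)): [1 7 0 4 2 3 5 6]
After op 4 (cut(2)): [0 4 2 3 5 6 1 7]
After op 5 (cut(2)): [2 3 5 6 1 7 0 4]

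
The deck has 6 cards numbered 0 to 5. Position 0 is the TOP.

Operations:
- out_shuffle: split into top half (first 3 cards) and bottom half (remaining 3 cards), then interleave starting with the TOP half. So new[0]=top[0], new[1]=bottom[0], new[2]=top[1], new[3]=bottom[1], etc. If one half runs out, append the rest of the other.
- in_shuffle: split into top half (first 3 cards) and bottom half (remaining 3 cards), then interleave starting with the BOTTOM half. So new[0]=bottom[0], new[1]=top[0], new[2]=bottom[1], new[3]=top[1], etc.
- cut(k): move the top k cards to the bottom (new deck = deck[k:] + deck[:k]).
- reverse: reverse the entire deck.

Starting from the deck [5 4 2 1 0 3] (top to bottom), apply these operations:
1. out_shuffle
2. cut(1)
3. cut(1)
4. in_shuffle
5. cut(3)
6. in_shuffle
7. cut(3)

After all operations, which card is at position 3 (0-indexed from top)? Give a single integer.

After op 1 (out_shuffle): [5 1 4 0 2 3]
After op 2 (cut(1)): [1 4 0 2 3 5]
After op 3 (cut(1)): [4 0 2 3 5 1]
After op 4 (in_shuffle): [3 4 5 0 1 2]
After op 5 (cut(3)): [0 1 2 3 4 5]
After op 6 (in_shuffle): [3 0 4 1 5 2]
After op 7 (cut(3)): [1 5 2 3 0 4]
Position 3: card 3.

Answer: 3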